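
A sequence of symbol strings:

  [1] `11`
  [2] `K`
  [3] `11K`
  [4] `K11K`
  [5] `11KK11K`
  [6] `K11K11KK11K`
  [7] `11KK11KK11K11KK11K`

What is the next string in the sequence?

K11K11KK11K11KK11KK11K11KK11K

This is a Fibonacci-style word recurrence s(k) = s(k−2)·s(k−1): e.g. 11·K = 11K.
So term 8 is K11K11KK11K·11KK11KK11K11KK11K.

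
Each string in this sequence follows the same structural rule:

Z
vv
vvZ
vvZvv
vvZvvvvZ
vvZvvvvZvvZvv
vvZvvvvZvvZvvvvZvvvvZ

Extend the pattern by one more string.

vvZvvvvZvvZvvvvZvvvvZvvZvvvvZvvZvv

From term 3 onward, concatenate the last term with the second-to-last: vv·Z = vvZ, vvZ·vv = vvZvv, …
The next term joins vvZvvvvZvvZvvvvZvvvvZ and vvZvvvvZvvZvv.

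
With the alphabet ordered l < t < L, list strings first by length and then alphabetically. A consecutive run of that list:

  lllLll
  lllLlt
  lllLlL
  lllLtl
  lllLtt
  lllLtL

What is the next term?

lllLLl

Treat lllLtL as a base-3 numeral over the given alphabet and add one, carrying through any trailing L's.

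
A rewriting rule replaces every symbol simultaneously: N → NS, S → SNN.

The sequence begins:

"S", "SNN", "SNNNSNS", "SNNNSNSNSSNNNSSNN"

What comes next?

SNNNSNSNSSNNNSSNNNSSNNSNNNSNSNSSNNSNNNSNS

φ(SNNNSNSNSSNNNSSNN) expands symbol-by-symbol to SNN NS NS NS SNN NS SNN NS SNN SNN NS NS NS SNN SNN NS NS; joining the 17 pieces gives the next term.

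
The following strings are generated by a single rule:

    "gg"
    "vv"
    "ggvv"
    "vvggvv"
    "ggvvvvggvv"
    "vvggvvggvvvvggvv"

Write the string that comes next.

From term 3 onward, concatenate the second-to-last term with the last: gg·vv = ggvv, vv·ggvv = vvggvv, …
Continuing: ggvvvvggvv · vvggvvggvvvvggvv gives term 7.

ggvvvvggvvvvggvvggvvvvggvv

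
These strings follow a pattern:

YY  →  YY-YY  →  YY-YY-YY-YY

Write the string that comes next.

Every step duplicates the string with '-' between the halves.
So the next term is two copies of YY-YY-YY-YY with '-' between the halves.

YY-YY-YY-YY-YY-YY-YY-YY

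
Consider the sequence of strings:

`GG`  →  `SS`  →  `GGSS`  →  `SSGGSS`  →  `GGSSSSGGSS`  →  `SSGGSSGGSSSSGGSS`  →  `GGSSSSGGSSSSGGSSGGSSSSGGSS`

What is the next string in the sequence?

SSGGSSGGSSSSGGSSGGSSSSGGSSSSGGSSGGSSSSGGSS

From term 3 onward, concatenate the second-to-last term with the last: GG·SS = GGSS, SS·GGSS = SSGGSS, …
The next term joins SSGGSSGGSSSSGGSS and GGSSSSGGSSSSGGSSGGSSSSGGSS.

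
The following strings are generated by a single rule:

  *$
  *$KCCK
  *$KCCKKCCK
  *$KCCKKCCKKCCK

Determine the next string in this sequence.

Each term is the previous one with KCCK appended.
Applying this once more to *$KCCKKCCKKCCK:

*$KCCKKCCKKCCKKCCK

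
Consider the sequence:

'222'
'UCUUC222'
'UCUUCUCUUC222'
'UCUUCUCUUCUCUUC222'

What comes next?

Each term is the previous one with UCUUC prepended.
Applying this once more to UCUUCUCUUCUCUUC222:

UCUUCUCUUCUCUUCUCUUC222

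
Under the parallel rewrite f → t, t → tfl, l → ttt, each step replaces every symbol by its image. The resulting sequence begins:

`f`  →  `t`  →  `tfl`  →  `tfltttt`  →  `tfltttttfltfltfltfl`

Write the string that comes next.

tfltttttfltfltfltfltfltttttfltttttfltttttfltttt

Replace each of the 19 characters of tfltttttfltfltfltfl in place — tfl t ttt tfl tfl tfl tfl tfl t ttt tfl t ttt tfl t ttt tfl t ttt — and concatenate.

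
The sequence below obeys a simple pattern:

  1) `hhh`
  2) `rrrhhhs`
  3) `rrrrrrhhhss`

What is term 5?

rrrrrrrrrrrrhhhssss

Every step adds rrr to the front and s to the end of the previous string.
From rrrrrrhhhss, 2 further steps: rrrrrrhhhss → rrrrrrrrrhhhsss → (answer).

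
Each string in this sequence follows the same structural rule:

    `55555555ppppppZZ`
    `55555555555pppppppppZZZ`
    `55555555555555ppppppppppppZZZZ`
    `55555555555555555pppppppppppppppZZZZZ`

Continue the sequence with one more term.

55555555555555555555ppppppppppppppppppZZZZZZ

The n-th term is 3n+2 5's then 3n p's then n Z's, where the shown terms are n = 2, 3, 4, 5.
Setting n = 6 gives 20, 18, 6 characters in each block.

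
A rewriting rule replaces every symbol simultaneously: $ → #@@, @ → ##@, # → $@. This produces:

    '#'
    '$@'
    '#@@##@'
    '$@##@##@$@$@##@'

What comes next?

#@@##@$@$@##@$@$@##@#@@##@#@@##@$@$@##@

Applying the rule to each of the 15 symbols of $@##@##@$@$@##@ gives the pieces #@@ ##@ $@ $@ ##@ $@ $@ ##@ #@@ ##@ #@@ ##@ $@ $@ ##@, which concatenate to the answer.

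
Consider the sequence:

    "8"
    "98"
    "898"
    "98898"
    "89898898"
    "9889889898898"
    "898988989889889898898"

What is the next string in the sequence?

Each term (from the third on) is the two preceding terms concatenated in order: term 3 = 8·98 = 898.
Continuing: 9889889898898 · 898988989889889898898 gives term 8.

9889889898898898988989889889898898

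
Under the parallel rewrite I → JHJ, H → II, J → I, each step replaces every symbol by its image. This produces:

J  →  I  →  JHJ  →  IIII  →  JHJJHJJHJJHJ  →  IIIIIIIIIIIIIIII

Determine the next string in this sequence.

Rewriting the 16 symbols of IIIIIIIIIIIIIIII one by one yields JHJ JHJ JHJ JHJ JHJ JHJ JHJ JHJ JHJ JHJ JHJ JHJ JHJ JHJ JHJ JHJ; concatenated:

JHJJHJJHJJHJJHJJHJJHJJHJJHJJHJJHJJHJJHJJHJJHJJHJ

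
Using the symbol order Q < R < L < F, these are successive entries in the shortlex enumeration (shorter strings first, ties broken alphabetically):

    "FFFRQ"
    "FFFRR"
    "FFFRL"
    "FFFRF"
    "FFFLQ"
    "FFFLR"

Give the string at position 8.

FFFLF

Continuing the enumeration 2 steps past FFFLR: FFFLR → FFFLL → (answer).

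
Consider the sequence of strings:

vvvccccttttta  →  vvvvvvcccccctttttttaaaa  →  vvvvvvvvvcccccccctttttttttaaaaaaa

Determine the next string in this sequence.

Each string has the form v^{3n} c^{2n+2} t^{2n+3} a^{3n-2} (n = 1, 2, …).
For the next term, n = 4, so the run lengths are 12, 10, 11, 10.

vvvvvvvvvvvvcccccccccctttttttttttaaaaaaaaaa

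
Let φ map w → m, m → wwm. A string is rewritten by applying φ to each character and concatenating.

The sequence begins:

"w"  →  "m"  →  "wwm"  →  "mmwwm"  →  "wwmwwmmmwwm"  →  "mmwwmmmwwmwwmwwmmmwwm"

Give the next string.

wwmwwmmmwwmwwmwwmmmwwmmmwwmmmwwmwwmwwmmmwwm

Replace each of the 21 characters of mmwwmmmwwmwwmwwmmmwwm in place — wwm wwm m m wwm wwm wwm m m wwm m m wwm m m wwm wwm wwm m m wwm — and concatenate.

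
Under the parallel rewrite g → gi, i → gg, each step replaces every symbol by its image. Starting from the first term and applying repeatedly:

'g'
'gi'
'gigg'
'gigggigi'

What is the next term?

Expanding gigggigi: g→gi, i→gg, g→gi, g→gi, g→gi, i→gg, g→gi, i→gg. Concatenated: gi gg gi gi gi gg gi gg.

gigggigigigggigg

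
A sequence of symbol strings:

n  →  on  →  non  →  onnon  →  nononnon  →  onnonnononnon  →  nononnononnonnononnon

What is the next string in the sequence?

From term 3 onward, concatenate the second-to-last term with the last: n·on = non, on·non = onnon, …
Continuing: onnonnononnon · nononnononnonnononnon gives term 8.

onnonnononnonnononnononnonnononnon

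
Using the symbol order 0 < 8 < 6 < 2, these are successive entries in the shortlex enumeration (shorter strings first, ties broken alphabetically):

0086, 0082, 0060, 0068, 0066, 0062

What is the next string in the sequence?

Find the rightmost character of 0062 below 2, bump it to the next letter, and reset everything to its right to 0.

0020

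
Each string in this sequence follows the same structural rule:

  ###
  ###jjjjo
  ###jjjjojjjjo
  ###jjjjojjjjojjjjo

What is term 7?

The strings grow by a fixed suffix jjjjo each time.
From ###jjjjojjjjojjjjo, 3 further steps: ###jjjjojjjjojjjjo → ###jjjjojjjjojjjjojjjjo → ###jjjjojjjjojjjjojjjjojjjjo → (answer).

###jjjjojjjjojjjjojjjjojjjjojjjjo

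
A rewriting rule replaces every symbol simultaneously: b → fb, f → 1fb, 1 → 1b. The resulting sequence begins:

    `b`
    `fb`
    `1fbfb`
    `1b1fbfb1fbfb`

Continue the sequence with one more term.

1bfb1b1fbfb1fbfb1b1fbfb1fbfb

Rewriting each symbol of 1b1fbfb1fbfb: 1→1b, b→fb, 1→1b, f→1fb, b→fb, f→1fb, b→fb, 1→1b, f→1fb, b→fb, f→1fb, b→fb, which concatenates to 1b fb 1b 1fb fb 1fb fb 1b 1fb fb 1fb fb.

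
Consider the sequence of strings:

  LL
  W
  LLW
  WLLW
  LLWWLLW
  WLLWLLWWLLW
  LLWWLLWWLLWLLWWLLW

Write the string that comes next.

From term 3 onward, concatenate the second-to-last term with the last: LL·W = LLW, W·LLW = WLLW, …
So term 8 is WLLWLLWWLLW·LLWWLLWWLLWLLWWLLW.

WLLWLLWWLLWLLWWLLWWLLWLLWWLLW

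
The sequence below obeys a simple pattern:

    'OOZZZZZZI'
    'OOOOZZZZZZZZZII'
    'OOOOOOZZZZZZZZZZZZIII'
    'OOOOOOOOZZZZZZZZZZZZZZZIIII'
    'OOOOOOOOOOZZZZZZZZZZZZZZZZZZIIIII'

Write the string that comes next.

Reading off run lengths: O runs 2, 4, 6, 8, 10; Z runs 6, 9, 12, 15, 18; I runs 1, 2, 3, 4, 5 — each is linear in n, where the shown terms are n = 2, 3, 4, 5, 6.
At n = 7 the blocks have lengths 12, 21, 6.

OOOOOOOOOOOOZZZZZZZZZZZZZZZZZZZZZIIIIII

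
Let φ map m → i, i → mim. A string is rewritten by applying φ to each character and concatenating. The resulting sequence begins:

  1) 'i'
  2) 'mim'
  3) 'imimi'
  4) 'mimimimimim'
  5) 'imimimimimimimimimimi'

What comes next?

Rewriting the 21 symbols of imimimimimimimimimimi one by one yields mim i mim i mim i mim i mim i mim i mim i mim i mim i mim i mim; concatenated:

mimimimimimimimimimimimimimimimimimimimimim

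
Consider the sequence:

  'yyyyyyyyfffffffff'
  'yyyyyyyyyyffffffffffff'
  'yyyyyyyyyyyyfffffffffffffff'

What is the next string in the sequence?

yyyyyyyyyyyyyyffffffffffffffffff

Reading off run lengths: y runs 8, 10, 12; f runs 9, 12, 15 — each is linear in n, where the shown terms are n = 3, 4, 5.
Setting n = 6 gives 14, 18 characters in each block.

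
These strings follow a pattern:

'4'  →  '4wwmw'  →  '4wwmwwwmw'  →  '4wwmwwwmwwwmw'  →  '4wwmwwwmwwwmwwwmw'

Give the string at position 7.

4wwmwwwmwwwmwwwmwwwmwwwmw

Every step adds wwmw to the end: s(k+1) = s(k)·wwmw.
From 4wwmwwwmwwwmwwwmw, 2 further steps: 4wwmwwwmwwwmwwwmw → 4wwmwwwmwwwmwwwmwwwmw → (answer).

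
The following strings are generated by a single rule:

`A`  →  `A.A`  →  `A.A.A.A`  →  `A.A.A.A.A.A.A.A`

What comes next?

Every step duplicates the string with '.' between the halves.
Doubling A.A.A.A.A.A.A.A with '.' between the halves:

A.A.A.A.A.A.A.A.A.A.A.A.A.A.A.A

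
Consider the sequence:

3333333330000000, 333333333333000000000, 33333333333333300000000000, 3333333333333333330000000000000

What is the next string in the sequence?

The n-th term is 3n 3's then 2n+1 0's, where the shown terms are n = 3, 4, 5, 6.
Setting n = 7 gives 21, 15 characters in each block.

333333333333333333333000000000000000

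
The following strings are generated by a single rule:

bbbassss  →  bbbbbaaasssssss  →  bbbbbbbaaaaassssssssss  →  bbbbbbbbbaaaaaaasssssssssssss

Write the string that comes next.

The n-th term is 2n+1 b's then 2n-1 a's then 3n+1 s's (n = 1, 2, …).
For the next term, n = 5, so the run lengths are 11, 9, 16.

bbbbbbbbbbbaaaaaaaaassssssssssssssss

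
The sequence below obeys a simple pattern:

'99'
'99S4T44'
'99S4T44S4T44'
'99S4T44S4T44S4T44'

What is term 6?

Each term is the previous one with S4T44 appended.
From 99S4T44S4T44S4T44, 2 further steps: 99S4T44S4T44S4T44 → 99S4T44S4T44S4T44S4T44 → (answer).

99S4T44S4T44S4T44S4T44S4T44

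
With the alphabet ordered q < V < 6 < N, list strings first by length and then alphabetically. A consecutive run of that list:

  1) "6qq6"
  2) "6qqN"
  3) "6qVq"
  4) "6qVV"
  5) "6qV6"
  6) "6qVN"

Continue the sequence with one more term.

Treat 6qVN as a base-4 numeral over the given alphabet and add one, carrying through any trailing N's.

6q6q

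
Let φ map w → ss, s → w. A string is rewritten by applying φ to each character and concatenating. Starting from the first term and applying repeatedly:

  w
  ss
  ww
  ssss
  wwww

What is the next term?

Expanding wwww: w→ss, w→ss, w→ss, w→ss. Concatenated: ss ss ss ss.

ssssssss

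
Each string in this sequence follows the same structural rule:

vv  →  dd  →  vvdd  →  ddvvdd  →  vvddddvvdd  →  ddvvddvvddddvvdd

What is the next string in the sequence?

From term 3 onward, concatenate the second-to-last term with the last: vv·dd = vvdd, dd·vvdd = ddvvdd, …
Continuing: vvddddvvdd · ddvvddvvddddvvdd gives term 7.

vvddddvvddddvvddvvddddvvdd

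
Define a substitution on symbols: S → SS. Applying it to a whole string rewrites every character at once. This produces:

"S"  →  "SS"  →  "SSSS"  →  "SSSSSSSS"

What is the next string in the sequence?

Apply φ to SSSSSSSS symbol by symbol: S→SS, S→SS, S→SS, S→SS, S→SS, S→SS, S→SS, S→SS; joined: SS SS SS SS SS SS SS SS.

SSSSSSSSSSSSSSSS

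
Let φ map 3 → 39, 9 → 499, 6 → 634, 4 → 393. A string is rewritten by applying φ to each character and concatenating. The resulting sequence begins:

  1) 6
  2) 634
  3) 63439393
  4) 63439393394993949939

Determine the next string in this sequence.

Replace each of the 20 characters of 63439393394993949939 in place — 634 39 393 39 499 39 499 39 39 499 393 499 499 39 499 393 499 499 39 499 — and concatenate.

63439393394993949939394993934994993949939349949939499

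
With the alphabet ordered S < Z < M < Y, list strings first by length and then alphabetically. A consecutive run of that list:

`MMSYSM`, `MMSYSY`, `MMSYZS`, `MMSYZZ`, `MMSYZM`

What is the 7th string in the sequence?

Advancing 2 positions from MMSYZM through MMSYZM → MMSYZY reaches term 7.

MMSYMS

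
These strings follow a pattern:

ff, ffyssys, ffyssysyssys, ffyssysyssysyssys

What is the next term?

ffyssysyssysyssysyssys

Every step adds yssys to the end: s(k+1) = s(k)·yssys.
One more step from ffyssysyssysyssys gives the answer.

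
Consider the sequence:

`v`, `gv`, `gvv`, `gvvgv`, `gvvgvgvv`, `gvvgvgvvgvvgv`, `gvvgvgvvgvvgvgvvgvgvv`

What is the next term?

gvvgvgvvgvvgvgvvgvgvvgvvgvgvvgvvgv

From term 3 onward, concatenate the last term with the second-to-last: gv·v = gvv, gvv·gv = gvvgv, …
Continuing: gvvgvgvvgvvgvgvvgvgvv · gvvgvgvvgvvgv gives term 8.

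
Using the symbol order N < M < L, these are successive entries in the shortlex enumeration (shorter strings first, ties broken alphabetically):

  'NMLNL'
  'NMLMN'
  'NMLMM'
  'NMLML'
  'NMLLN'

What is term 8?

NLNNN

Continuing the enumeration 3 steps past NMLLN: NMLLN → NMLLM → NMLLL → (answer).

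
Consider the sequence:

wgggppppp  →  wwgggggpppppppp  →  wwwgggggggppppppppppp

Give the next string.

Term n consists of n w's, followed by 2n+1 g's, followed by 3n+2 p's (n = 1, 2, …).
For the next term, n = 4, so the run lengths are 4, 9, 14.

wwwwgggggggggpppppppppppppp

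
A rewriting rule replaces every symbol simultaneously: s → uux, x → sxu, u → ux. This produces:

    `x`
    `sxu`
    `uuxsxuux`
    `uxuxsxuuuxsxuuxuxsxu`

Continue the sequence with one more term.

Replace each of the 20 characters of uxuxsxuuuxsxuuxuxsxu in place — ux sxu ux sxu uux sxu ux ux ux sxu uux sxu ux ux sxu ux sxu uux sxu ux — and concatenate.

uxsxuuxsxuuuxsxuuxuxuxsxuuuxsxuuxuxsxuuxsxuuuxsxuux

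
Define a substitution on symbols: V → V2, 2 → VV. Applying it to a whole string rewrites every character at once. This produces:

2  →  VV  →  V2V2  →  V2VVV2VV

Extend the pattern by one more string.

V2VVV2V2V2VVV2V2

Expanding V2VVV2VV: V→V2, 2→VV, V→V2, V→V2, V→V2, 2→VV, V→V2, V→V2. Concatenated: V2 VV V2 V2 V2 VV V2 V2.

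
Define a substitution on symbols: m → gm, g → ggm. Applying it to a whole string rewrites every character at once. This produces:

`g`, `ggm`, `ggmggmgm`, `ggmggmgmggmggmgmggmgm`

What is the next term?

Replace each of the 21 characters of ggmggmgmggmggmgmggmgm in place — ggm ggm gm ggm ggm gm ggm gm ggm ggm gm ggm ggm gm ggm gm ggm ggm gm ggm gm — and concatenate.

ggmggmgmggmggmgmggmgmggmggmgmggmggmgmggmgmggmggmgmggmgm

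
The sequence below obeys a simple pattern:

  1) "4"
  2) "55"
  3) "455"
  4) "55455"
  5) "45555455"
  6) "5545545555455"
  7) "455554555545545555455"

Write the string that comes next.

5545545555455455554555545545555455

This is a Fibonacci-style word recurrence s(k) = s(k−2)·s(k−1): e.g. 4·55 = 455.
So term 8 is 5545545555455·455554555545545555455.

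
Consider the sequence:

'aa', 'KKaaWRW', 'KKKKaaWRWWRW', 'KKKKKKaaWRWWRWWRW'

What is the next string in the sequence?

KKKKKKKKaaWRWWRWWRWWRW

Each term wraps the previous one in KK on the left and WRW on the right.
One more step from KKKKKKaaWRWWRWWRW gives the answer.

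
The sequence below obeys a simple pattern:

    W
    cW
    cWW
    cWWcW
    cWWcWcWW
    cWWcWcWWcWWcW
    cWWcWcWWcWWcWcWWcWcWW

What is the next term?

cWWcWcWWcWWcWcWWcWcWWcWWcWcWWcWWcW

This is a Fibonacci-style word recurrence s(k) = s(k−1)·s(k−2): e.g. cW·W = cWW.
Continuing: cWWcWcWWcWWcWcWWcWcWW · cWWcWcWWcWWcW gives term 8.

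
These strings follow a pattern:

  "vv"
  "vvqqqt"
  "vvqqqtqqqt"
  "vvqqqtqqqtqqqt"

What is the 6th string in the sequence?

vvqqqtqqqtqqqtqqqtqqqt

The strings grow by a fixed suffix qqqt each time.
From vvqqqtqqqtqqqt, 2 further steps: vvqqqtqqqtqqqt → vvqqqtqqqtqqqtqqqt → (answer).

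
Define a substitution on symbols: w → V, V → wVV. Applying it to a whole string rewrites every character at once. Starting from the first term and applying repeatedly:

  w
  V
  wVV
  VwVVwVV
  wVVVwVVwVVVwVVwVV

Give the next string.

Applying the rule to each of the 17 symbols of wVVVwVVwVVVwVVwVV gives the pieces V wVV wVV wVV V wVV wVV V wVV wVV wVV V wVV wVV V wVV wVV, which concatenate to the answer.

VwVVwVVwVVVwVVwVVVwVVwVVwVVVwVVwVVVwVVwVV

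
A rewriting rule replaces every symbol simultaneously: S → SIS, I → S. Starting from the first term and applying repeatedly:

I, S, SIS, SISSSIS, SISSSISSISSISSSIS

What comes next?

Rewriting the 17 symbols of SISSSISSISSISSSIS one by one yields SIS S SIS SIS SIS S SIS SIS S SIS SIS S SIS SIS SIS S SIS; concatenated:

SISSSISSISSISSSISSISSSISSISSSISSISSISSSIS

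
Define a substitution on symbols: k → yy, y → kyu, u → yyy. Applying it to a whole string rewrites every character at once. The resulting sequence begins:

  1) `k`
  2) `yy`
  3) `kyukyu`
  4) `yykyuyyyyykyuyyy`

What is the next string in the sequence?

Rewriting the 16 symbols of yykyuyyyyykyuyyy one by one yields kyu kyu yy kyu yyy kyu kyu kyu kyu kyu yy kyu yyy kyu kyu kyu; concatenated:

kyukyuyykyuyyykyukyukyukyukyuyykyuyyykyukyukyu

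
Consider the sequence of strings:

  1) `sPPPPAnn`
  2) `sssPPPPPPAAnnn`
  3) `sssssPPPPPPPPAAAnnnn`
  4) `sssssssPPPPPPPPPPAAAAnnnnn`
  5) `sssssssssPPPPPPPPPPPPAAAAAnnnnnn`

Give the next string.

sssssssssssPPPPPPPPPPPPPPAAAAAAnnnnnnn

Reading off run lengths: s runs 1, 3, 5, 7, 9; P runs 4, 6, 8, 10, 12; A runs 1, 2, 3, 4, 5; n runs 2, 3, 4, 5, 6 — each is linear in n (n = 1, 2, …).
For the next term, n = 6, so the run lengths are 11, 14, 6, 7.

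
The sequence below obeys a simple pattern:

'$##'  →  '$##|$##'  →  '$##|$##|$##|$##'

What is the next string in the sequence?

Every step duplicates the string with '|' between the halves.
So the next term is two copies of $##|$##|$##|$## with '|' between the halves.

$##|$##|$##|$##|$##|$##|$##|$##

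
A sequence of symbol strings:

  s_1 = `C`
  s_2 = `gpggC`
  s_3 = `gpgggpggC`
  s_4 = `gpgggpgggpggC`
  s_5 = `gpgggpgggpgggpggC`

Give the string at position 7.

gpgggpgggpgggpgggpgggpggC

Each term is the previous one with gpgg prepended.
From gpgggpgggpgggpggC, 2 further steps: gpgggpgggpgggpggC → gpgggpgggpgggpgggpggC → (answer).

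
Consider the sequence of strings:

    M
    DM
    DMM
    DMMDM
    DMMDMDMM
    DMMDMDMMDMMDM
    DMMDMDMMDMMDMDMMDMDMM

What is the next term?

From term 3 onward, concatenate the last term with the second-to-last: DM·M = DMM, DMM·DM = DMMDM, …
So term 8 is DMMDMDMMDMMDMDMMDMDMM·DMMDMDMMDMMDM.

DMMDMDMMDMMDMDMMDMDMMDMMDMDMMDMMDM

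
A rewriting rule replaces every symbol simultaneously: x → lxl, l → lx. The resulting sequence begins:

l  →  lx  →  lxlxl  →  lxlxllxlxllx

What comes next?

Rewriting each symbol of lxlxllxlxllx: l→lx, x→lxl, l→lx, x→lxl, l→lx, l→lx, x→lxl, l→lx, x→lxl, l→lx, l→lx, x→lxl, which concatenates to lx lxl lx lxl lx lx lxl lx lxl lx lx lxl.

lxlxllxlxllxlxlxllxlxllxlxlxl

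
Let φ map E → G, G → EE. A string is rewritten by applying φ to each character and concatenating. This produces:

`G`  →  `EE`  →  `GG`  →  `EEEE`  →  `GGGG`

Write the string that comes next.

Expanding GGGG: G→EE, G→EE, G→EE, G→EE. Concatenated: EE EE EE EE.

EEEEEEEE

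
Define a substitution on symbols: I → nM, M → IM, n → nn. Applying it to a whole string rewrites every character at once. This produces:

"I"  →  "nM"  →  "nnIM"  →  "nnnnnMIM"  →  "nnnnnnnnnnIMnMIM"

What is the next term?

nnnnnnnnnnnnnnnnnnnnnMIMnnIMnMIM

Applying the rule to each of the 16 symbols of nnnnnnnnnnIMnMIM gives the pieces nn nn nn nn nn nn nn nn nn nn nM IM nn IM nM IM, which concatenate to the answer.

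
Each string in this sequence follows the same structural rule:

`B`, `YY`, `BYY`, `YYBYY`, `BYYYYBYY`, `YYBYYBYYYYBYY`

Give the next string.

BYYYYBYYYYBYYBYYYYBYY

From term 3 onward, concatenate the second-to-last term with the last: B·YY = BYY, YY·BYY = YYBYY, …
The next term joins BYYYYBYY and YYBYYBYYYYBYY.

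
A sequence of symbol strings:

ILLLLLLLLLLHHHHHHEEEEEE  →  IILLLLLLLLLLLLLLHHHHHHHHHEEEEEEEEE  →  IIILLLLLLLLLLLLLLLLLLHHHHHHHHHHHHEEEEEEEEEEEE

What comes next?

IIIILLLLLLLLLLLLLLLLLLLLLLHHHHHHHHHHHHHHHEEEEEEEEEEEEEEE

The n-th term is n-1 I's then 4n+2 L's then 3n H's then 3n E's, where the shown terms are n = 2, 3, 4.
Setting n = 5 gives 4, 22, 15, 15 characters in each block.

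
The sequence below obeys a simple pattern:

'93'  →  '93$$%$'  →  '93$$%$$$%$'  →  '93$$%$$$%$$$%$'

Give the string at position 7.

93$$%$$$%$$$%$$$%$$$%$$$%$

The strings grow by a fixed suffix $$%$ each time.
From 93$$%$$$%$$$%$, 3 further steps: 93$$%$$$%$$$%$ → 93$$%$$$%$$$%$$$%$ → 93$$%$$$%$$$%$$$%$$$%$ → (answer).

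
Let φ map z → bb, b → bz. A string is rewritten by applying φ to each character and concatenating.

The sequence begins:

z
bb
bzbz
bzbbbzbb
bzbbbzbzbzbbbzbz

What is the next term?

Rewriting the 16 symbols of bzbbbzbzbzbbbzbz one by one yields bz bb bz bz bz bb bz bb bz bb bz bz bz bb bz bb; concatenated:

bzbbbzbzbzbbbzbbbzbbbzbzbzbbbzbb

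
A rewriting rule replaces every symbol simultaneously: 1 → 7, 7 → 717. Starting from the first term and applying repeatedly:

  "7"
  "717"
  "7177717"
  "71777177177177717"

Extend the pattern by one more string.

Rewriting the 17 symbols of 71777177177177717 one by one yields 717 7 717 717 717 7 717 717 7 717 717 7 717 717 717 7 717; concatenated:

71777177177177717717771771777177177177717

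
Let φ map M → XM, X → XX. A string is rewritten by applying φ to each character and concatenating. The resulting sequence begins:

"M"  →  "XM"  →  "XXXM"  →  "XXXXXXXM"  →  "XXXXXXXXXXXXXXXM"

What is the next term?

Replace each of the 16 characters of XXXXXXXXXXXXXXXM in place — XX XX XX XX XX XX XX XX XX XX XX XX XX XX XX XM — and concatenate.

XXXXXXXXXXXXXXXXXXXXXXXXXXXXXXXM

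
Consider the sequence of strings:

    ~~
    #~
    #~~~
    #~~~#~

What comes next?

This is a Fibonacci-style word recurrence s(k) = s(k−1)·s(k−2): e.g. #~·~~ = #~~~.
The next term joins #~~~#~ and #~~~.

#~~~#~#~~~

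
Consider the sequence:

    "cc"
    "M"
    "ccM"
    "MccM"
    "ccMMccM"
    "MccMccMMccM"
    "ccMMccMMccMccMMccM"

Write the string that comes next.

MccMccMMccMccMMccMMccMccMMccM

Each term (from the third on) is the two preceding terms concatenated in order: term 3 = cc·M = ccM.
So term 8 is MccMccMMccM·ccMMccMMccMccMMccM.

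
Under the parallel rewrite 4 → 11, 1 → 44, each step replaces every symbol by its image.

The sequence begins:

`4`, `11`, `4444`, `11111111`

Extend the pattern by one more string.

Rewriting each symbol of 11111111: 1→44, 1→44, 1→44, 1→44, 1→44, 1→44, 1→44, 1→44, which concatenates to 44 44 44 44 44 44 44 44.

4444444444444444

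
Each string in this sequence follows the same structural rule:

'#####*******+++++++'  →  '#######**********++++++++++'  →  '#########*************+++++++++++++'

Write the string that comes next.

###########****************++++++++++++++++

Term n consists of 2n+1 #'s, followed by 3n+1 *'s, followed by 3n+1 +'s, where the shown terms are n = 2, 3, 4.
Setting n = 5 gives 11, 16, 16 characters in each block.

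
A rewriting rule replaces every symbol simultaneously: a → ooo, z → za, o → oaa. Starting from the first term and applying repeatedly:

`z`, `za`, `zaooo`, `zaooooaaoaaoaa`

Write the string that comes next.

Applying the rule to each of the 14 symbols of zaooooaaoaaoaa gives the pieces za ooo oaa oaa oaa oaa ooo ooo oaa ooo ooo oaa ooo ooo, which concatenate to the answer.

zaooooaaoaaoaaoaaoooooooaaoooooooaaoooooo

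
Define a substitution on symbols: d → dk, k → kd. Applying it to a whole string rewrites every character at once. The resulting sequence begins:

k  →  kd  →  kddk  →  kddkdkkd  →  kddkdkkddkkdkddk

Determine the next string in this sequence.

Rewriting the 16 symbols of kddkdkkddkkdkddk one by one yields kd dk dk kd dk kd kd dk dk kd kd dk kd dk dk kd; concatenated:

kddkdkkddkkdkddkdkkdkddkkddkdkkd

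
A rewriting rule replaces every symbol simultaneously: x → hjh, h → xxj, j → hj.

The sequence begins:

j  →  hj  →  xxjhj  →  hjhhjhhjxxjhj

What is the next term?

Replace each of the 13 characters of hjhhjhhjxxjhj in place — xxj hj xxj xxj hj xxj xxj hj hjh hjh hj xxj hj — and concatenate.

xxjhjxxjxxjhjxxjxxjhjhjhhjhhjxxjhj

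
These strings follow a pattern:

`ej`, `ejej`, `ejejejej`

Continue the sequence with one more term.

Each string is two copies of the previous one concatenated.
One more doubling of ejejejej gives the answer.

ejejejejejejejej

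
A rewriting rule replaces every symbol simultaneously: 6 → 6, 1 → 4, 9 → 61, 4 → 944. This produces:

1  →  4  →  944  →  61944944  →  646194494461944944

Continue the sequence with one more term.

φ(646194494461944944) expands symbol-by-symbol to 6 944 6 4 61 944 944 61 944 944 6 4 61 944 944 61 944 944; joining the 18 pieces gives the next term.

6944646194494461944944646194494461944944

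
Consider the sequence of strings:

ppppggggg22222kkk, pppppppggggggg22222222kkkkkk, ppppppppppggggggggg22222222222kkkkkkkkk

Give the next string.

pppppppppppppggggggggggg22222222222222kkkkkkkkkkkk

Each string has the form p^{3n+1} g^{2n+3} 2^{3n+2} k^{3n} (n = 1, 2, …).
For the next term, n = 4, so the run lengths are 13, 11, 14, 12.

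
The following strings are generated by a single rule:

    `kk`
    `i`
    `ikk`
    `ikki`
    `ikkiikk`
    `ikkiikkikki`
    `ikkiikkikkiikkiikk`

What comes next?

ikkiikkikkiikkiikkikkiikkikki

From term 3 onward, concatenate the last term with the second-to-last: i·kk = ikk, ikk·i = ikki, …
The next term joins ikkiikkikkiikkiikk and ikkiikkikki.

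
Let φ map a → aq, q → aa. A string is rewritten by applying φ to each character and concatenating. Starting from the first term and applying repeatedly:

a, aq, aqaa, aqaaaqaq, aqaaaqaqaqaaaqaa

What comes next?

Rewriting the 16 symbols of aqaaaqaqaqaaaqaa one by one yields aq aa aq aq aq aa aq aa aq aa aq aq aq aa aq aq; concatenated:

aqaaaqaqaqaaaqaaaqaaaqaqaqaaaqaq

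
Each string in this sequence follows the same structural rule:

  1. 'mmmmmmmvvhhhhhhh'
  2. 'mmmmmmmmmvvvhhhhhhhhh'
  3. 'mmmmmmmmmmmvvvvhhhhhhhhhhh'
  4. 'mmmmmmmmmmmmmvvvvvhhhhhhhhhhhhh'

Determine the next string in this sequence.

Term n consists of 2n+1 m's, followed by n-1 v's, followed by 2n+1 h's, where the shown terms are n = 3, 4, 5, 6.
For the next term, n = 7, so the run lengths are 15, 6, 15.

mmmmmmmmmmmmmmmvvvvvvhhhhhhhhhhhhhhh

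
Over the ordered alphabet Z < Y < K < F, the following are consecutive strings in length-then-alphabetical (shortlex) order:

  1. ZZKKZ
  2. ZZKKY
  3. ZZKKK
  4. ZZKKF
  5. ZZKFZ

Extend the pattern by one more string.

Treat ZZKFZ as a base-4 numeral over the given alphabet and add one, carrying through any trailing F's.

ZZKFY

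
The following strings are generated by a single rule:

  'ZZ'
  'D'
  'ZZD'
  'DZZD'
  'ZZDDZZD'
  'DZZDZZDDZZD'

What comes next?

Each term (from the third on) is the two preceding terms concatenated in order: term 3 = ZZ·D = ZZD.
The next term joins ZZDDZZD and DZZDZZDDZZD.

ZZDDZZDDZZDZZDDZZD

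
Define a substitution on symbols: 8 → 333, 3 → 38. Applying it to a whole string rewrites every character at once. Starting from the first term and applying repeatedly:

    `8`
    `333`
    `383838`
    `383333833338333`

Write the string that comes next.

Applying the rule to each of the 15 symbols of 383333833338333 gives the pieces 38 333 38 38 38 38 333 38 38 38 38 333 38 38 38, which concatenate to the answer.

383333838383833338383838333383838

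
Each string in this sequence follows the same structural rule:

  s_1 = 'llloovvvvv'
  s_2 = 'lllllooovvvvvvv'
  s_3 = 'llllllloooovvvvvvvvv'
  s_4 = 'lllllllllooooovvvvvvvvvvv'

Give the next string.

Term n consists of 2n-1 l's, followed by n o's, followed by 2n+1 v's, where the shown terms are n = 2, 3, 4, 5.
For the next term, n = 6, so the run lengths are 11, 6, 13.

llllllllllloooooovvvvvvvvvvvvv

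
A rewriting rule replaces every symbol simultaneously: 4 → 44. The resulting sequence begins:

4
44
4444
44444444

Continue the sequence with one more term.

4444444444444444

Expanding 44444444: 4→44, 4→44, 4→44, 4→44, 4→44, 4→44, 4→44, 4→44. Concatenated: 44 44 44 44 44 44 44 44.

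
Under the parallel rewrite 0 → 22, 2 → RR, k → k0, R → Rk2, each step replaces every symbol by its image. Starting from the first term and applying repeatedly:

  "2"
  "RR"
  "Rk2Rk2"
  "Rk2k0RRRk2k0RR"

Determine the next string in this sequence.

Rk2k0RRk022Rk2Rk2Rk2k0RRk022Rk2Rk2

Replace each of the 14 characters of Rk2k0RRRk2k0RR in place — Rk2 k0 RR k0 22 Rk2 Rk2 Rk2 k0 RR k0 22 Rk2 Rk2 — and concatenate.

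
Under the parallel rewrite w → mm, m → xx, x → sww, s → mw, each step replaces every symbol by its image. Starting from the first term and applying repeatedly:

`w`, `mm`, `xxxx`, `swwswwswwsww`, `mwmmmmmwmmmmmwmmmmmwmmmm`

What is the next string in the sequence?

xxmmxxxxxxxxxxmmxxxxxxxxxxmmxxxxxxxxxxmmxxxxxxxx

φ(mwmmmmmwmmmmmwmmmmmwmmmm) expands symbol-by-symbol to xx mm xx xx xx xx xx mm xx xx xx xx xx mm xx xx xx xx xx mm xx xx xx xx; joining the 24 pieces gives the next term.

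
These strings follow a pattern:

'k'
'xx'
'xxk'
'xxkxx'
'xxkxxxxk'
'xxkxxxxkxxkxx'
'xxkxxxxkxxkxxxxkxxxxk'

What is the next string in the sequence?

Each term (from the third on) is the previous term followed by the one before it: term 3 = xx·k = xxk.
So term 8 is xxkxxxxkxxkxxxxkxxxxk·xxkxxxxkxxkxx.

xxkxxxxkxxkxxxxkxxxxkxxkxxxxkxxkxx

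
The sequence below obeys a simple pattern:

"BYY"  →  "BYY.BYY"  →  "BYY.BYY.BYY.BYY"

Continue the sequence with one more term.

BYY.BYY.BYY.BYY.BYY.BYY.BYY.BYY

Each string is two copies of the previous one joined by '.'.
So the next term is two copies of BYY.BYY.BYY.BYY with '.' between the halves.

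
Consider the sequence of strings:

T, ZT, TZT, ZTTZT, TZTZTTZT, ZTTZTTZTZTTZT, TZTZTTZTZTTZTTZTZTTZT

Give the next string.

This is a Fibonacci-style word recurrence s(k) = s(k−2)·s(k−1): e.g. T·ZT = TZT.
So term 8 is ZTTZTTZTZTTZT·TZTZTTZTZTTZTTZTZTTZT.

ZTTZTTZTZTTZTTZTZTTZTZTTZTTZTZTTZT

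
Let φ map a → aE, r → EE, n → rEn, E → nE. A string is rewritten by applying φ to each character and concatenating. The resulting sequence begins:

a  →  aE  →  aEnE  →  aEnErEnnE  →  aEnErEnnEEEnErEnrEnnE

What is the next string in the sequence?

aEnErEnnEEEnErEnrEnnEnEnErEnnEEEnErEnEEnErEnrEnnE

φ(aEnErEnnEEEnErEnrEnnE) expands symbol-by-symbol to aE nE rEn nE EE nE rEn rEn nE nE nE rEn nE EE nE rEn EE nE rEn rEn nE; joining the 21 pieces gives the next term.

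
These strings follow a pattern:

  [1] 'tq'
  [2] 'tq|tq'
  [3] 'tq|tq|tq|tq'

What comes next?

Every step duplicates the string with '|' between the halves.
So the next term is two copies of tq|tq|tq|tq with '|' between the halves.

tq|tq|tq|tq|tq|tq|tq|tq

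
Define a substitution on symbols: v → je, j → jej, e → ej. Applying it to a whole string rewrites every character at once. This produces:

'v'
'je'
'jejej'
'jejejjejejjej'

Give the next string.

jejejjejejjejjejejjejejjejjejejjej

Applying the rule to each of the 13 symbols of jejejjejejjej gives the pieces jej ej jej ej jej jej ej jej ej jej jej ej jej, which concatenate to the answer.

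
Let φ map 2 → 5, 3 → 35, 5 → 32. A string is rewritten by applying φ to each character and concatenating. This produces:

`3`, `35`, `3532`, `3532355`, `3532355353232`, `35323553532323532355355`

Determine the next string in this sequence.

Rewriting the 23 symbols of 35323553532323532355355 one by one yields 35 32 35 5 35 32 32 35 32 35 5 35 5 35 32 35 5 35 32 32 35 32 32; concatenated:

353235535323235323553553532355353232353232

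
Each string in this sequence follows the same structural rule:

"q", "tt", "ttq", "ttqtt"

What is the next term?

From term 3 onward, concatenate the last term with the second-to-last: tt·q = ttq, ttq·tt = ttqtt, …
Continuing: ttqtt · ttq gives term 5.

ttqttttq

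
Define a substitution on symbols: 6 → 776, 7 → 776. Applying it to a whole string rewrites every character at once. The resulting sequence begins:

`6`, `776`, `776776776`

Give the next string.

Rewriting each symbol of 776776776: 7→776, 7→776, 6→776, 7→776, 7→776, 6→776, 7→776, 7→776, 6→776, which concatenates to 776 776 776 776 776 776 776 776 776.

776776776776776776776776776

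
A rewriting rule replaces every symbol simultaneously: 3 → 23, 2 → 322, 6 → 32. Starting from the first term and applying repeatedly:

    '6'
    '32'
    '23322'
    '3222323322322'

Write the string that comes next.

Rewriting the 13 symbols of 3222323322322 one by one yields 23 322 322 322 23 322 23 23 322 322 23 322 322; concatenated:

2332232232223322232332232223322322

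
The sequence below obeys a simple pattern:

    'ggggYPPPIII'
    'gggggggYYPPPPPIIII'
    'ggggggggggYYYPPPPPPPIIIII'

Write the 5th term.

Term n consists of 3n+1 g's, followed by n Y's, followed by 2n+1 P's, followed by n+2 I's (n = 1, 2, …).
For term 5, n = 5, so the run lengths are 16, 5, 11, 7.

ggggggggggggggggYYYYYPPPPPPPPPPPIIIIIII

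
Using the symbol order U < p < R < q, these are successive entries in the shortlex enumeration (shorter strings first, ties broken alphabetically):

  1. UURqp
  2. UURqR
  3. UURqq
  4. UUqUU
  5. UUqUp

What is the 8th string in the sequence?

UUqpU

Advancing 3 positions from UUqUp through UUqUp → UUqUR → UUqUq reaches term 8.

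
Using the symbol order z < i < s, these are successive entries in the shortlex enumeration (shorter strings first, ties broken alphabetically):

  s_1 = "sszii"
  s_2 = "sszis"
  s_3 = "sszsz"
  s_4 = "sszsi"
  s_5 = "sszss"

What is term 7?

Advancing 2 positions from sszss through sszss → ssizz reaches term 7.

ssizi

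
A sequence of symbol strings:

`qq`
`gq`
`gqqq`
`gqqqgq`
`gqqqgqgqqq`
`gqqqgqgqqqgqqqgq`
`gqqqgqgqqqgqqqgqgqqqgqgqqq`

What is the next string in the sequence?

gqqqgqgqqqgqqqgqgqqqgqgqqqgqqqgqgqqqgqqqgq

From term 3 onward, concatenate the last term with the second-to-last: gq·qq = gqqq, gqqq·gq = gqqqgq, …
Continuing: gqqqgqgqqqgqqqgqgqqqgqgqqq · gqqqgqgqqqgqqqgq gives term 8.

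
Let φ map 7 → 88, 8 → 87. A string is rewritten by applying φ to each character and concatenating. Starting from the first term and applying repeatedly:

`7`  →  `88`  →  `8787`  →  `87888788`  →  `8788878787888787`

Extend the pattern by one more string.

Replace each of the 16 characters of 8788878787888787 in place — 87 88 87 87 87 88 87 88 87 88 87 87 87 88 87 88 — and concatenate.

87888787878887888788878787888788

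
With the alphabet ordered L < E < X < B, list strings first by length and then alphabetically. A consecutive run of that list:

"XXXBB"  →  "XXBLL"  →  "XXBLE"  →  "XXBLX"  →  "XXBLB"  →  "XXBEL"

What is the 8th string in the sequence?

XXBEX

Stepping forward 2 times from XXBEL: XXBEL → XXBEE, then the target.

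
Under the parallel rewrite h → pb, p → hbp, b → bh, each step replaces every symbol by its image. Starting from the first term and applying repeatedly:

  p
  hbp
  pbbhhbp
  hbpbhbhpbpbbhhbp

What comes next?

Rewriting the 16 symbols of hbpbhbhpbpbbhhbp one by one yields pb bh hbp bh pb bh pb hbp bh hbp bh bh pb pb bh hbp; concatenated:

pbbhhbpbhpbbhpbhbpbhhbpbhbhpbpbbhhbp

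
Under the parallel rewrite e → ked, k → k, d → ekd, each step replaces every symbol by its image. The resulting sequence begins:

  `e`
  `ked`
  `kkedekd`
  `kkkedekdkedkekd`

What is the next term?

kkkkedekdkedkekdkkedekdkkedkekd

Applying the rule to each of the 15 symbols of kkkedekdkedkekd gives the pieces k k k ked ekd ked k ekd k ked ekd k ked k ekd, which concatenate to the answer.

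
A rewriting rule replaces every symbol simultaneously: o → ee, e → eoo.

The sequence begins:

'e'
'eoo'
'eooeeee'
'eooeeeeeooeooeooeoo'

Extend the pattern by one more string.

eooeeeeeooeooeooeooeooeeeeeooeeeeeooeeeeeooeeee

Applying the rule to each of the 19 symbols of eooeeeeeooeooeooeoo gives the pieces eoo ee ee eoo eoo eoo eoo eoo ee ee eoo ee ee eoo ee ee eoo ee ee, which concatenate to the answer.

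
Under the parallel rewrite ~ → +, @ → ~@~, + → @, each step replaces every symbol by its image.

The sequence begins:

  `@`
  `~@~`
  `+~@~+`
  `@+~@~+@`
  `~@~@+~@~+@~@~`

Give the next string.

+~@~+~@~@+~@~+@~@~+~@~+

Applying the rule to each of the 13 symbols of ~@~@+~@~+@~@~ gives the pieces + ~@~ + ~@~ @ + ~@~ + @ ~@~ + ~@~ +, which concatenate to the answer.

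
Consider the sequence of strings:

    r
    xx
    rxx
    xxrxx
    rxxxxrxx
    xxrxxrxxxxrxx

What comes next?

From term 3 onward, concatenate the second-to-last term with the last: r·xx = rxx, xx·rxx = xxrxx, …
So term 7 is rxxxxrxx·xxrxxrxxxxrxx.

rxxxxrxxxxrxxrxxxxrxx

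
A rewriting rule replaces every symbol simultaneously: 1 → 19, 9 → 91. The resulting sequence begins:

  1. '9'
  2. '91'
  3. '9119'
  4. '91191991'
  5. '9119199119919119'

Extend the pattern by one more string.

Rewriting the 16 symbols of 9119199119919119 one by one yields 91 19 19 91 19 91 91 19 19 91 91 19 91 19 19 91; concatenated:

91191991199191191991911991191991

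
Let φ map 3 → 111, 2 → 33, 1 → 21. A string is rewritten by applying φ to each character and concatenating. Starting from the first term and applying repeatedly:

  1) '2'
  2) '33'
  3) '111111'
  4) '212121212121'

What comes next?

Expanding 212121212121: 2→33, 1→21, 2→33, 1→21, 2→33, 1→21, 2→33, 1→21, 2→33, 1→21, 2→33, 1→21. Concatenated: 33 21 33 21 33 21 33 21 33 21 33 21.

332133213321332133213321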